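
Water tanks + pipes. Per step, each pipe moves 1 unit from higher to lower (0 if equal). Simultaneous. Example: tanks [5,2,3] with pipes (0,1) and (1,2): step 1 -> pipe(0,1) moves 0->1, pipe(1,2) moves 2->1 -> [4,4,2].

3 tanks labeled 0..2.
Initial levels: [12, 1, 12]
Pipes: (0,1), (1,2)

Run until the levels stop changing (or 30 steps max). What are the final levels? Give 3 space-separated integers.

Answer: 8 9 8

Derivation:
Step 1: flows [0->1,2->1] -> levels [11 3 11]
Step 2: flows [0->1,2->1] -> levels [10 5 10]
Step 3: flows [0->1,2->1] -> levels [9 7 9]
Step 4: flows [0->1,2->1] -> levels [8 9 8]
Step 5: flows [1->0,1->2] -> levels [9 7 9]
  -> period-2 cycle: step 5 state = step 3 state; never stabilizes
  -> state at step 30: (30-3) mod 2 = 1, same as step 4 -> [8 9 8]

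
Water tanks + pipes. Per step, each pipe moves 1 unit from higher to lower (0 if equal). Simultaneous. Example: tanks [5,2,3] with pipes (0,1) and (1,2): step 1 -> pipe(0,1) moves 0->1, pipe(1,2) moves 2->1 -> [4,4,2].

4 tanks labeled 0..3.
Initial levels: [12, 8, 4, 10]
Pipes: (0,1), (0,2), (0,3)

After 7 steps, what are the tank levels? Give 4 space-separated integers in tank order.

Step 1: flows [0->1,0->2,0->3] -> levels [9 9 5 11]
Step 2: flows [0=1,0->2,3->0] -> levels [9 9 6 10]
Step 3: flows [0=1,0->2,3->0] -> levels [9 9 7 9]
Step 4: flows [0=1,0->2,0=3] -> levels [8 9 8 9]
Step 5: flows [1->0,0=2,3->0] -> levels [10 8 8 8]
Step 6: flows [0->1,0->2,0->3] -> levels [7 9 9 9]
Step 7: flows [1->0,2->0,3->0] -> levels [10 8 8 8]

Answer: 10 8 8 8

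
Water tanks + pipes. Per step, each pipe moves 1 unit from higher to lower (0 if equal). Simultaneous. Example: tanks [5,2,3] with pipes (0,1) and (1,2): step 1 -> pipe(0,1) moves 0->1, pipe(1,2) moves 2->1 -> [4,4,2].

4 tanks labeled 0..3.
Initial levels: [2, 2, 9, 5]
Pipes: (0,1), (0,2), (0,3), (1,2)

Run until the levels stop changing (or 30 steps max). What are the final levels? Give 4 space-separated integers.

Step 1: flows [0=1,2->0,3->0,2->1] -> levels [4 3 7 4]
Step 2: flows [0->1,2->0,0=3,2->1] -> levels [4 5 5 4]
Step 3: flows [1->0,2->0,0=3,1=2] -> levels [6 4 4 4]
Step 4: flows [0->1,0->2,0->3,1=2] -> levels [3 5 5 5]
Step 5: flows [1->0,2->0,3->0,1=2] -> levels [6 4 4 4]
  -> period-2 cycle: step 5 state = step 3 state; never stabilizes
  -> state at step 30: (30-3) mod 2 = 1, same as step 4 -> [3 5 5 5]

Answer: 3 5 5 5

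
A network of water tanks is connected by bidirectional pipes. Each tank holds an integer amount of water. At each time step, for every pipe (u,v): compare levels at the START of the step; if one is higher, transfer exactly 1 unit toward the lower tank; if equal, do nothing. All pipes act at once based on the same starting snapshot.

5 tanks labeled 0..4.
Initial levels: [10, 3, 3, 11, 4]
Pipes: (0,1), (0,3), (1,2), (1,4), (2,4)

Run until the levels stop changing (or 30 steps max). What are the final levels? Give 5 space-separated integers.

Step 1: flows [0->1,3->0,1=2,4->1,4->2] -> levels [10 5 4 10 2]
Step 2: flows [0->1,0=3,1->2,1->4,2->4] -> levels [9 4 4 10 4]
Step 3: flows [0->1,3->0,1=2,1=4,2=4] -> levels [9 5 4 9 4]
Step 4: flows [0->1,0=3,1->2,1->4,2=4] -> levels [8 4 5 9 5]
Step 5: flows [0->1,3->0,2->1,4->1,2=4] -> levels [8 7 4 8 4]
Step 6: flows [0->1,0=3,1->2,1->4,2=4] -> levels [7 6 5 8 5]
Step 7: flows [0->1,3->0,1->2,1->4,2=4] -> levels [7 5 6 7 6]
Step 8: flows [0->1,0=3,2->1,4->1,2=4] -> levels [6 8 5 7 5]
Step 9: flows [1->0,3->0,1->2,1->4,2=4] -> levels [8 5 6 6 6]
Step 10: flows [0->1,0->3,2->1,4->1,2=4] -> levels [6 8 5 7 5]
  -> period-2 cycle: step 10 state = step 8 state; never stabilizes
  -> state at step 30: (30-8) mod 2 = 0, same as step 8 -> [6 8 5 7 5]

Answer: 6 8 5 7 5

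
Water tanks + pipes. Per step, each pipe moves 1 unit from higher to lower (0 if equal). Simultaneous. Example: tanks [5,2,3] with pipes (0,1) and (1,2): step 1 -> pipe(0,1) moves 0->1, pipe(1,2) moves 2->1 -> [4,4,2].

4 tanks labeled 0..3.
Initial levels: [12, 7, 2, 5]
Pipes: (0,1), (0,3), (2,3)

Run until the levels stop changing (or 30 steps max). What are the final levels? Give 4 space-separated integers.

Answer: 6 7 6 7

Derivation:
Step 1: flows [0->1,0->3,3->2] -> levels [10 8 3 5]
Step 2: flows [0->1,0->3,3->2] -> levels [8 9 4 5]
Step 3: flows [1->0,0->3,3->2] -> levels [8 8 5 5]
Step 4: flows [0=1,0->3,2=3] -> levels [7 8 5 6]
Step 5: flows [1->0,0->3,3->2] -> levels [7 7 6 6]
Step 6: flows [0=1,0->3,2=3] -> levels [6 7 6 7]
Step 7: flows [1->0,3->0,3->2] -> levels [8 6 7 5]
Step 8: flows [0->1,0->3,2->3] -> levels [6 7 6 7]
  -> period-2 cycle: step 8 state = step 6 state; never stabilizes
  -> state at step 30: (30-6) mod 2 = 0, same as step 6 -> [6 7 6 7]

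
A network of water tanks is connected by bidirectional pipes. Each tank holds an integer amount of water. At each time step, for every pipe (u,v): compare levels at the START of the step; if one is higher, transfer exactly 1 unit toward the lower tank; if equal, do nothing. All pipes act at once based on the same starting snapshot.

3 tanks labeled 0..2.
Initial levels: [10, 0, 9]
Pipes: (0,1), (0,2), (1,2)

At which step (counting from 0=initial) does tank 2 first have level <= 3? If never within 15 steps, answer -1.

Answer: -1

Derivation:
Step 1: flows [0->1,0->2,2->1] -> levels [8 2 9]
Step 2: flows [0->1,2->0,2->1] -> levels [8 4 7]
Step 3: flows [0->1,0->2,2->1] -> levels [6 6 7]
Step 4: flows [0=1,2->0,2->1] -> levels [7 7 5]
Step 5: flows [0=1,0->2,1->2] -> levels [6 6 7]
  -> period-2 cycle (repeats step 3); tank 2 never drops to <=3
Tank 2 never reaches <=3 within 15 steps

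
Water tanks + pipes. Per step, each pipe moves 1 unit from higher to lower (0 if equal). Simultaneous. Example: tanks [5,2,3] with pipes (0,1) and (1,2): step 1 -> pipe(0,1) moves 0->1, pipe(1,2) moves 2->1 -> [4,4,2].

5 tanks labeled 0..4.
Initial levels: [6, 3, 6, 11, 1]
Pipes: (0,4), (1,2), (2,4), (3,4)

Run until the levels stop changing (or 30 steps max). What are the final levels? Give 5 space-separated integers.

Step 1: flows [0->4,2->1,2->4,3->4] -> levels [5 4 4 10 4]
Step 2: flows [0->4,1=2,2=4,3->4] -> levels [4 4 4 9 6]
Step 3: flows [4->0,1=2,4->2,3->4] -> levels [5 4 5 8 5]
Step 4: flows [0=4,2->1,2=4,3->4] -> levels [5 5 4 7 6]
Step 5: flows [4->0,1->2,4->2,3->4] -> levels [6 4 6 6 5]
Step 6: flows [0->4,2->1,2->4,3->4] -> levels [5 5 4 5 8]
Step 7: flows [4->0,1->2,4->2,4->3] -> levels [6 4 6 6 5]
  -> period-2 cycle: step 7 state = step 5 state; never stabilizes
  -> state at step 30: (30-5) mod 2 = 1, same as step 6 -> [5 5 4 5 8]

Answer: 5 5 4 5 8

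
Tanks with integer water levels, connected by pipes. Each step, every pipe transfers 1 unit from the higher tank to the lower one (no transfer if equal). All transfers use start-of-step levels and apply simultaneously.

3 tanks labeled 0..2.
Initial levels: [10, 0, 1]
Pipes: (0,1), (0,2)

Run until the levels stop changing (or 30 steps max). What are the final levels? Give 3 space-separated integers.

Step 1: flows [0->1,0->2] -> levels [8 1 2]
Step 2: flows [0->1,0->2] -> levels [6 2 3]
Step 3: flows [0->1,0->2] -> levels [4 3 4]
Step 4: flows [0->1,0=2] -> levels [3 4 4]
Step 5: flows [1->0,2->0] -> levels [5 3 3]
Step 6: flows [0->1,0->2] -> levels [3 4 4]
  -> period-2 cycle: step 6 state = step 4 state; never stabilizes
  -> state at step 30: (30-4) mod 2 = 0, same as step 4 -> [3 4 4]

Answer: 3 4 4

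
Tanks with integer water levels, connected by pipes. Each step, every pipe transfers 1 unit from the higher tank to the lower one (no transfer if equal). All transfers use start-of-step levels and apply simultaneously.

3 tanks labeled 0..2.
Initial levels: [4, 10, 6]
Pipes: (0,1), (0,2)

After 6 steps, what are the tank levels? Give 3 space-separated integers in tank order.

Step 1: flows [1->0,2->0] -> levels [6 9 5]
Step 2: flows [1->0,0->2] -> levels [6 8 6]
Step 3: flows [1->0,0=2] -> levels [7 7 6]
Step 4: flows [0=1,0->2] -> levels [6 7 7]
Step 5: flows [1->0,2->0] -> levels [8 6 6]
Step 6: flows [0->1,0->2] -> levels [6 7 7]

Answer: 6 7 7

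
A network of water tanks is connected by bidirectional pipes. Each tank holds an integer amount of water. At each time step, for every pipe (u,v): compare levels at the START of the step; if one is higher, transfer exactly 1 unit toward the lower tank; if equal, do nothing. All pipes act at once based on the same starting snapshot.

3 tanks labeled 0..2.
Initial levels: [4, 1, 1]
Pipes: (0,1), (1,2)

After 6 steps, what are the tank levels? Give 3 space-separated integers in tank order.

Step 1: flows [0->1,1=2] -> levels [3 2 1]
Step 2: flows [0->1,1->2] -> levels [2 2 2]
Step 3: flows [0=1,1=2] -> levels [2 2 2]
  -> stable; steps 4..6 unchanged -> [2 2 2]

Answer: 2 2 2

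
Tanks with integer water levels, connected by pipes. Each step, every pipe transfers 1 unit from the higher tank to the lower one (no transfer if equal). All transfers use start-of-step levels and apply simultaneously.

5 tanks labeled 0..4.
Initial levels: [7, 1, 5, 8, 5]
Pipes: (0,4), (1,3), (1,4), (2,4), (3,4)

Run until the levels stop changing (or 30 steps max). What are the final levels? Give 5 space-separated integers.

Answer: 6 5 6 5 4

Derivation:
Step 1: flows [0->4,3->1,4->1,2=4,3->4] -> levels [6 3 5 6 6]
Step 2: flows [0=4,3->1,4->1,4->2,3=4] -> levels [6 5 6 5 4]
Step 3: flows [0->4,1=3,1->4,2->4,3->4] -> levels [5 4 5 4 8]
Step 4: flows [4->0,1=3,4->1,4->2,4->3] -> levels [6 5 6 5 4]
  -> period-2 cycle: step 4 state = step 2 state; never stabilizes
  -> state at step 30: (30-2) mod 2 = 0, same as step 2 -> [6 5 6 5 4]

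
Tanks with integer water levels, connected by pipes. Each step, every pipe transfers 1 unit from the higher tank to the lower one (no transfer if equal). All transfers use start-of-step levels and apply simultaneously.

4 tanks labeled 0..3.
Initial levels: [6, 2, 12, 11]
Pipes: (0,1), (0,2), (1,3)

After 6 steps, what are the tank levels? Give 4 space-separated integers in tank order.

Step 1: flows [0->1,2->0,3->1] -> levels [6 4 11 10]
Step 2: flows [0->1,2->0,3->1] -> levels [6 6 10 9]
Step 3: flows [0=1,2->0,3->1] -> levels [7 7 9 8]
Step 4: flows [0=1,2->0,3->1] -> levels [8 8 8 7]
Step 5: flows [0=1,0=2,1->3] -> levels [8 7 8 8]
Step 6: flows [0->1,0=2,3->1] -> levels [7 9 8 7]

Answer: 7 9 8 7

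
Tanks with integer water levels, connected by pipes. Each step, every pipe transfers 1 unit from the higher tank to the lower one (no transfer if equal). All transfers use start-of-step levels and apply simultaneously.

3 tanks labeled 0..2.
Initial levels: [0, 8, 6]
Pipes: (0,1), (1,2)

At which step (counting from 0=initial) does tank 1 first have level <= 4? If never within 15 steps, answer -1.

Answer: 5

Derivation:
Step 1: flows [1->0,1->2] -> levels [1 6 7]
Step 2: flows [1->0,2->1] -> levels [2 6 6]
Step 3: flows [1->0,1=2] -> levels [3 5 6]
Step 4: flows [1->0,2->1] -> levels [4 5 5]
Step 5: flows [1->0,1=2] -> levels [5 4 5]
Tank 1 first reaches <=4 at step 5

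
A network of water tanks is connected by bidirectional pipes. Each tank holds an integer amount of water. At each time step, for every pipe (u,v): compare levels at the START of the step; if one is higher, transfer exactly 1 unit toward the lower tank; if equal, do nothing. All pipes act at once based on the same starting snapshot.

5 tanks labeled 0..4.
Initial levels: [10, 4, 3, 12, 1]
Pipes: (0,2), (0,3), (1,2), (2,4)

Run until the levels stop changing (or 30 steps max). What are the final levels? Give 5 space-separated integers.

Step 1: flows [0->2,3->0,1->2,2->4] -> levels [10 3 4 11 2]
Step 2: flows [0->2,3->0,2->1,2->4] -> levels [10 4 3 10 3]
Step 3: flows [0->2,0=3,1->2,2=4] -> levels [9 3 5 10 3]
Step 4: flows [0->2,3->0,2->1,2->4] -> levels [9 4 4 9 4]
Step 5: flows [0->2,0=3,1=2,2=4] -> levels [8 4 5 9 4]
Step 6: flows [0->2,3->0,2->1,2->4] -> levels [8 5 4 8 5]
Step 7: flows [0->2,0=3,1->2,4->2] -> levels [7 4 7 8 4]
Step 8: flows [0=2,3->0,2->1,2->4] -> levels [8 5 5 7 5]
Step 9: flows [0->2,0->3,1=2,2=4] -> levels [6 5 6 8 5]
Step 10: flows [0=2,3->0,2->1,2->4] -> levels [7 6 4 7 6]
Step 11: flows [0->2,0=3,1->2,4->2] -> levels [6 5 7 7 5]
Step 12: flows [2->0,3->0,2->1,2->4] -> levels [8 6 4 6 6]
Step 13: flows [0->2,0->3,1->2,4->2] -> levels [6 5 7 7 5]
  -> period-2 cycle: step 13 state = step 11 state; never stabilizes
  -> state at step 30: (30-11) mod 2 = 1, same as step 12 -> [8 6 4 6 6]

Answer: 8 6 4 6 6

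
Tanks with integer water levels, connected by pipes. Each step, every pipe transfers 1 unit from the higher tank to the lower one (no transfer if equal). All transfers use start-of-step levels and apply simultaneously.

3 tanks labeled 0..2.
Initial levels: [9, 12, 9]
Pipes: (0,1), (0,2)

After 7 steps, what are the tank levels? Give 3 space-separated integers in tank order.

Step 1: flows [1->0,0=2] -> levels [10 11 9]
Step 2: flows [1->0,0->2] -> levels [10 10 10]
Step 3: flows [0=1,0=2] -> levels [10 10 10]
  -> stable; steps 4..7 unchanged -> [10 10 10]

Answer: 10 10 10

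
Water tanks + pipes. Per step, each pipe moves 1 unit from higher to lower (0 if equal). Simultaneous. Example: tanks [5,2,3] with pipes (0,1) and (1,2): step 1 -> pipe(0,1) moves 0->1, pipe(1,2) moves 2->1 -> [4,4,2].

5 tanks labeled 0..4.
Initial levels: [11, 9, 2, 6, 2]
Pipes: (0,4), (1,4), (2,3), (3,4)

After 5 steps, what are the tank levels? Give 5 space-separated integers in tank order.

Answer: 6 6 5 6 7

Derivation:
Step 1: flows [0->4,1->4,3->2,3->4] -> levels [10 8 3 4 5]
Step 2: flows [0->4,1->4,3->2,4->3] -> levels [9 7 4 4 6]
Step 3: flows [0->4,1->4,2=3,4->3] -> levels [8 6 4 5 7]
Step 4: flows [0->4,4->1,3->2,4->3] -> levels [7 7 5 5 6]
Step 5: flows [0->4,1->4,2=3,4->3] -> levels [6 6 5 6 7]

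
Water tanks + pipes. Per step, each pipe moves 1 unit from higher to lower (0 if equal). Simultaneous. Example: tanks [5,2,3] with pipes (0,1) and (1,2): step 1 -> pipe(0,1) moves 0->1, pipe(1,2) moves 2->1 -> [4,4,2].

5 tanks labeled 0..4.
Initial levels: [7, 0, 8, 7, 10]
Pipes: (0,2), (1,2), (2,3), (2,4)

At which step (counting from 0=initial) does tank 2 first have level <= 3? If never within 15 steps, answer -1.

Answer: -1

Derivation:
Step 1: flows [2->0,2->1,2->3,4->2] -> levels [8 1 6 8 9]
Step 2: flows [0->2,2->1,3->2,4->2] -> levels [7 2 8 7 8]
Step 3: flows [2->0,2->1,2->3,2=4] -> levels [8 3 5 8 8]
Step 4: flows [0->2,2->1,3->2,4->2] -> levels [7 4 7 7 7]
Step 5: flows [0=2,2->1,2=3,2=4] -> levels [7 5 6 7 7]
Step 6: flows [0->2,2->1,3->2,4->2] -> levels [6 6 8 6 6]
Step 7: flows [2->0,2->1,2->3,2->4] -> levels [7 7 4 7 7]
Step 8: flows [0->2,1->2,3->2,4->2] -> levels [6 6 8 6 6]
  -> period-2 cycle (repeats step 6); tank 2 never drops to <=3
Tank 2 never reaches <=3 within 15 steps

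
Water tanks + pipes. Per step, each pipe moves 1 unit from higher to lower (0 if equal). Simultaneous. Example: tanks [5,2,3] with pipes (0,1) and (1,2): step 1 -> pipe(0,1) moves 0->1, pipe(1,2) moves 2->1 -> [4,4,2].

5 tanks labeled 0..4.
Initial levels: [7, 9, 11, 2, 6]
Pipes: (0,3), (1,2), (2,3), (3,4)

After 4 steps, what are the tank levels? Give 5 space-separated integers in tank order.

Step 1: flows [0->3,2->1,2->3,4->3] -> levels [6 10 9 5 5]
Step 2: flows [0->3,1->2,2->3,3=4] -> levels [5 9 9 7 5]
Step 3: flows [3->0,1=2,2->3,3->4] -> levels [6 9 8 6 6]
Step 4: flows [0=3,1->2,2->3,3=4] -> levels [6 8 8 7 6]

Answer: 6 8 8 7 6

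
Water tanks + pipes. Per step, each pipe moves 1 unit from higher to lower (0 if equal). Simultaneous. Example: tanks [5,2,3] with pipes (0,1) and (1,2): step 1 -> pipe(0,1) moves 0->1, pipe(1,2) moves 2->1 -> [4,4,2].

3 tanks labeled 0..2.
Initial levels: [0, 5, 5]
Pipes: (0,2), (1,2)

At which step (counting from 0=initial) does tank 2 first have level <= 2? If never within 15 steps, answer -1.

Answer: 5

Derivation:
Step 1: flows [2->0,1=2] -> levels [1 5 4]
Step 2: flows [2->0,1->2] -> levels [2 4 4]
Step 3: flows [2->0,1=2] -> levels [3 4 3]
Step 4: flows [0=2,1->2] -> levels [3 3 4]
Step 5: flows [2->0,2->1] -> levels [4 4 2]
Tank 2 first reaches <=2 at step 5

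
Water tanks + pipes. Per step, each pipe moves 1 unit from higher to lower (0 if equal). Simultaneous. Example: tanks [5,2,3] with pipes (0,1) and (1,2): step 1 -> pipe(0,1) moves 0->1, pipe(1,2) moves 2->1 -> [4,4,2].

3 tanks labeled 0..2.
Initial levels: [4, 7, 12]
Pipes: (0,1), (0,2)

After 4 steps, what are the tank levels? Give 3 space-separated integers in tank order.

Answer: 8 7 8

Derivation:
Step 1: flows [1->0,2->0] -> levels [6 6 11]
Step 2: flows [0=1,2->0] -> levels [7 6 10]
Step 3: flows [0->1,2->0] -> levels [7 7 9]
Step 4: flows [0=1,2->0] -> levels [8 7 8]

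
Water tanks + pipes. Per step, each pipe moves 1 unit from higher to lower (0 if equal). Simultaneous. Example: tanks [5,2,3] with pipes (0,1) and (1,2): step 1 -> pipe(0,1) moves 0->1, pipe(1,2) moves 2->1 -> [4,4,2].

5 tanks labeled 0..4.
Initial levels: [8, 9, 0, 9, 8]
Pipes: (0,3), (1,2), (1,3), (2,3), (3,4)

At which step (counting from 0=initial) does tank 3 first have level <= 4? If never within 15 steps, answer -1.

Answer: 5

Derivation:
Step 1: flows [3->0,1->2,1=3,3->2,3->4] -> levels [9 8 2 6 9]
Step 2: flows [0->3,1->2,1->3,3->2,4->3] -> levels [8 6 4 8 8]
Step 3: flows [0=3,1->2,3->1,3->2,3=4] -> levels [8 6 6 6 8]
Step 4: flows [0->3,1=2,1=3,2=3,4->3] -> levels [7 6 6 8 7]
Step 5: flows [3->0,1=2,3->1,3->2,3->4] -> levels [8 7 7 4 8]
Tank 3 first reaches <=4 at step 5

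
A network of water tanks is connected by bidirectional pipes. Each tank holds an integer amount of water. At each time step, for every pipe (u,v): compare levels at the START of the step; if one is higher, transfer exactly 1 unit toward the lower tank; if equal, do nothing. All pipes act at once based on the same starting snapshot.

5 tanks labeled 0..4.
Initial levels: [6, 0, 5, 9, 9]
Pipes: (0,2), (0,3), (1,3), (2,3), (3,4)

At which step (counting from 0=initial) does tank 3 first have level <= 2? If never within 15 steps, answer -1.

Answer: -1

Derivation:
Step 1: flows [0->2,3->0,3->1,3->2,3=4] -> levels [6 1 7 6 9]
Step 2: flows [2->0,0=3,3->1,2->3,4->3] -> levels [7 2 5 7 8]
Step 3: flows [0->2,0=3,3->1,3->2,4->3] -> levels [6 3 7 6 7]
Step 4: flows [2->0,0=3,3->1,2->3,4->3] -> levels [7 4 5 7 6]
Step 5: flows [0->2,0=3,3->1,3->2,3->4] -> levels [6 5 7 4 7]
Step 6: flows [2->0,0->3,1->3,2->3,4->3] -> levels [6 4 5 8 6]
Step 7: flows [0->2,3->0,3->1,3->2,3->4] -> levels [6 5 7 4 7]
  -> period-2 cycle (repeats step 5); tank 3 never drops to <=2
Tank 3 never reaches <=2 within 15 steps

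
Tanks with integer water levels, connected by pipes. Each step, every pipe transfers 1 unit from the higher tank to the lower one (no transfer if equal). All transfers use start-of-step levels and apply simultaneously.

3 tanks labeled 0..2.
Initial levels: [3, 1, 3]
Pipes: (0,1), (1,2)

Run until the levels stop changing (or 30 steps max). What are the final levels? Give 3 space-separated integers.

Answer: 3 1 3

Derivation:
Step 1: flows [0->1,2->1] -> levels [2 3 2]
Step 2: flows [1->0,1->2] -> levels [3 1 3]
  -> period-2 cycle: step 2 state = step 0 state; never stabilizes
  -> state at step 30: (30-0) mod 2 = 0, same as step 0 -> [3 1 3]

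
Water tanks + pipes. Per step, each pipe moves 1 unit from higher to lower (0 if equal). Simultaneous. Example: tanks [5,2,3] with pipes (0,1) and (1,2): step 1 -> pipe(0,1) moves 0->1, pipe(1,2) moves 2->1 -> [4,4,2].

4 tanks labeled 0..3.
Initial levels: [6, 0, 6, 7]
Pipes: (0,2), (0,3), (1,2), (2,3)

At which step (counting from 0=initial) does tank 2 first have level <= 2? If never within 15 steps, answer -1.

Step 1: flows [0=2,3->0,2->1,3->2] -> levels [7 1 6 5]
Step 2: flows [0->2,0->3,2->1,2->3] -> levels [5 2 5 7]
Step 3: flows [0=2,3->0,2->1,3->2] -> levels [6 3 5 5]
Step 4: flows [0->2,0->3,2->1,2=3] -> levels [4 4 5 6]
Step 5: flows [2->0,3->0,2->1,3->2] -> levels [6 5 4 4]
Step 6: flows [0->2,0->3,1->2,2=3] -> levels [4 4 6 5]
Step 7: flows [2->0,3->0,2->1,2->3] -> levels [6 5 3 5]
Step 8: flows [0->2,0->3,1->2,3->2] -> levels [4 4 6 5]
  -> period-2 cycle (repeats step 6); tank 2 never drops to <=2
Tank 2 never reaches <=2 within 15 steps

Answer: -1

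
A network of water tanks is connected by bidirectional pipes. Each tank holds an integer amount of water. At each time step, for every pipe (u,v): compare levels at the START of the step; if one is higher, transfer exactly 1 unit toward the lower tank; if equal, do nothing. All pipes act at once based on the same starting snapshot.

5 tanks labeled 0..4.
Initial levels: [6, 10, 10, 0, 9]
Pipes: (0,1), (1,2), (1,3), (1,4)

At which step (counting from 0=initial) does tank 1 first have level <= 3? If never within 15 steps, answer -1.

Step 1: flows [1->0,1=2,1->3,1->4] -> levels [7 7 10 1 10]
Step 2: flows [0=1,2->1,1->3,4->1] -> levels [7 8 9 2 9]
Step 3: flows [1->0,2->1,1->3,4->1] -> levels [8 8 8 3 8]
Step 4: flows [0=1,1=2,1->3,1=4] -> levels [8 7 8 4 8]
Step 5: flows [0->1,2->1,1->3,4->1] -> levels [7 9 7 5 7]
Step 6: flows [1->0,1->2,1->3,1->4] -> levels [8 5 8 6 8]
Step 7: flows [0->1,2->1,3->1,4->1] -> levels [7 9 7 5 7]
  -> period-2 cycle (repeats step 5); tank 1 never drops to <=3
Tank 1 never reaches <=3 within 15 steps

Answer: -1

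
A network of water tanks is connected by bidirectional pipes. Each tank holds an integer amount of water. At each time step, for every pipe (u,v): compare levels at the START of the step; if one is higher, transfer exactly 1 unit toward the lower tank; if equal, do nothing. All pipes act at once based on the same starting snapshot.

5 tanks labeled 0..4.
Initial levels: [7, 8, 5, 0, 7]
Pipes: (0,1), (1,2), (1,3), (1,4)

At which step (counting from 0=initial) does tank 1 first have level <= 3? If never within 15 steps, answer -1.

Answer: 6

Derivation:
Step 1: flows [1->0,1->2,1->3,1->4] -> levels [8 4 6 1 8]
Step 2: flows [0->1,2->1,1->3,4->1] -> levels [7 6 5 2 7]
Step 3: flows [0->1,1->2,1->3,4->1] -> levels [6 6 6 3 6]
Step 4: flows [0=1,1=2,1->3,1=4] -> levels [6 5 6 4 6]
Step 5: flows [0->1,2->1,1->3,4->1] -> levels [5 7 5 5 5]
Step 6: flows [1->0,1->2,1->3,1->4] -> levels [6 3 6 6 6]
Tank 1 first reaches <=3 at step 6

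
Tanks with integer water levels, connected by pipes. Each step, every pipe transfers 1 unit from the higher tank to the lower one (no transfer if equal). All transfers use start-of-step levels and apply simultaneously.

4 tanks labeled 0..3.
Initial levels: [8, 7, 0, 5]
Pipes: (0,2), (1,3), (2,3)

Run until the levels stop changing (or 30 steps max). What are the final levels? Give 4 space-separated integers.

Answer: 6 4 4 6

Derivation:
Step 1: flows [0->2,1->3,3->2] -> levels [7 6 2 5]
Step 2: flows [0->2,1->3,3->2] -> levels [6 5 4 5]
Step 3: flows [0->2,1=3,3->2] -> levels [5 5 6 4]
Step 4: flows [2->0,1->3,2->3] -> levels [6 4 4 6]
Step 5: flows [0->2,3->1,3->2] -> levels [5 5 6 4]
  -> period-2 cycle: step 5 state = step 3 state; never stabilizes
  -> state at step 30: (30-3) mod 2 = 1, same as step 4 -> [6 4 4 6]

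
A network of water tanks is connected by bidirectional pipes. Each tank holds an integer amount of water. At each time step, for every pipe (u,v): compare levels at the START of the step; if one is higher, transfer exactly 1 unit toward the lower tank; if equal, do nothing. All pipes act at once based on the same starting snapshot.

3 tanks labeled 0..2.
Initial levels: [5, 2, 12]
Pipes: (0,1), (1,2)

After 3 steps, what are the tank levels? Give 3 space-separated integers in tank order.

Answer: 5 5 9

Derivation:
Step 1: flows [0->1,2->1] -> levels [4 4 11]
Step 2: flows [0=1,2->1] -> levels [4 5 10]
Step 3: flows [1->0,2->1] -> levels [5 5 9]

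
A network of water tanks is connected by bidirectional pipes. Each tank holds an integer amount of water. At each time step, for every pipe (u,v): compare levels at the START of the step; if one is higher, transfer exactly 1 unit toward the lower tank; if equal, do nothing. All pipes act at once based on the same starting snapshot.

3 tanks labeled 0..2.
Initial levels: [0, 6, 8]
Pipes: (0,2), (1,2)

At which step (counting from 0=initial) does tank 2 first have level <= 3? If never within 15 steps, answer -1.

Answer: -1

Derivation:
Step 1: flows [2->0,2->1] -> levels [1 7 6]
Step 2: flows [2->0,1->2] -> levels [2 6 6]
Step 3: flows [2->0,1=2] -> levels [3 6 5]
Step 4: flows [2->0,1->2] -> levels [4 5 5]
Step 5: flows [2->0,1=2] -> levels [5 5 4]
Step 6: flows [0->2,1->2] -> levels [4 4 6]
Step 7: flows [2->0,2->1] -> levels [5 5 4]
  -> period-2 cycle (repeats step 5); tank 2 never drops to <=3
Tank 2 never reaches <=3 within 15 steps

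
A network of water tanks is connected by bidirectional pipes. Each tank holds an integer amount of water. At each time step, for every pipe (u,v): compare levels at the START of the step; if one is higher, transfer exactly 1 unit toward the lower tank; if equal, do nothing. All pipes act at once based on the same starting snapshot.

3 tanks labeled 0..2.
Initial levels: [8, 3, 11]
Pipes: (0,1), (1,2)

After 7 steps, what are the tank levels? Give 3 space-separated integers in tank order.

Answer: 8 6 8

Derivation:
Step 1: flows [0->1,2->1] -> levels [7 5 10]
Step 2: flows [0->1,2->1] -> levels [6 7 9]
Step 3: flows [1->0,2->1] -> levels [7 7 8]
Step 4: flows [0=1,2->1] -> levels [7 8 7]
Step 5: flows [1->0,1->2] -> levels [8 6 8]
Step 6: flows [0->1,2->1] -> levels [7 8 7]
  -> period-2 cycle: step 6 state = step 4 state
  -> state at step 7: (7-4) mod 2 = 1, same as step 5 -> [8 6 8]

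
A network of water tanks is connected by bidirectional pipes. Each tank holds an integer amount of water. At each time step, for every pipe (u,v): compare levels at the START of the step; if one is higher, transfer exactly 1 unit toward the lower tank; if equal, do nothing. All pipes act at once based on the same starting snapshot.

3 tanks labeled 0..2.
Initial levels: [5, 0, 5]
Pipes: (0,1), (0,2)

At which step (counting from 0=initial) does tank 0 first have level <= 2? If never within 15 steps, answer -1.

Answer: 5

Derivation:
Step 1: flows [0->1,0=2] -> levels [4 1 5]
Step 2: flows [0->1,2->0] -> levels [4 2 4]
Step 3: flows [0->1,0=2] -> levels [3 3 4]
Step 4: flows [0=1,2->0] -> levels [4 3 3]
Step 5: flows [0->1,0->2] -> levels [2 4 4]
Tank 0 first reaches <=2 at step 5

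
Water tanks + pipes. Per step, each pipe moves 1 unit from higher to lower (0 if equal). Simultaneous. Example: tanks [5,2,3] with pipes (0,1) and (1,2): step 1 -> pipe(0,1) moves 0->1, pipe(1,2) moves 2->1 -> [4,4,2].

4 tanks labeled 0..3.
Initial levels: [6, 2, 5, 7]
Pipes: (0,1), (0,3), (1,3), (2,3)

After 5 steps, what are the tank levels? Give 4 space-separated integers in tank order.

Step 1: flows [0->1,3->0,3->1,3->2] -> levels [6 4 6 4]
Step 2: flows [0->1,0->3,1=3,2->3] -> levels [4 5 5 6]
Step 3: flows [1->0,3->0,3->1,3->2] -> levels [6 5 6 3]
Step 4: flows [0->1,0->3,1->3,2->3] -> levels [4 5 5 6]
  -> period-2 cycle: step 4 state = step 2 state
  -> state at step 5: (5-2) mod 2 = 1, same as step 3 -> [6 5 6 3]

Answer: 6 5 6 3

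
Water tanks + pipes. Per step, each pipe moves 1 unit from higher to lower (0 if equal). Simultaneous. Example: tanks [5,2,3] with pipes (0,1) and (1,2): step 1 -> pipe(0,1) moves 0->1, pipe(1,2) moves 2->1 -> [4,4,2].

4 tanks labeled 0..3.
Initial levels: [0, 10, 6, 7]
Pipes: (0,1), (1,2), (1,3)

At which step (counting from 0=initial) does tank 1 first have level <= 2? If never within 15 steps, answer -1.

Step 1: flows [1->0,1->2,1->3] -> levels [1 7 7 8]
Step 2: flows [1->0,1=2,3->1] -> levels [2 7 7 7]
Step 3: flows [1->0,1=2,1=3] -> levels [3 6 7 7]
Step 4: flows [1->0,2->1,3->1] -> levels [4 7 6 6]
Step 5: flows [1->0,1->2,1->3] -> levels [5 4 7 7]
Step 6: flows [0->1,2->1,3->1] -> levels [4 7 6 6]
  -> period-2 cycle (repeats step 4); tank 1 never drops to <=2
Tank 1 never reaches <=2 within 15 steps

Answer: -1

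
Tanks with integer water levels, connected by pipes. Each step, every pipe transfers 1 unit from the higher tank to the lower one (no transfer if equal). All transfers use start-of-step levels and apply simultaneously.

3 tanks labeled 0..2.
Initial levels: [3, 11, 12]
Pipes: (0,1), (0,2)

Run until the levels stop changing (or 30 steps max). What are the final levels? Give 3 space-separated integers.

Step 1: flows [1->0,2->0] -> levels [5 10 11]
Step 2: flows [1->0,2->0] -> levels [7 9 10]
Step 3: flows [1->0,2->0] -> levels [9 8 9]
Step 4: flows [0->1,0=2] -> levels [8 9 9]
Step 5: flows [1->0,2->0] -> levels [10 8 8]
Step 6: flows [0->1,0->2] -> levels [8 9 9]
  -> period-2 cycle: step 6 state = step 4 state; never stabilizes
  -> state at step 30: (30-4) mod 2 = 0, same as step 4 -> [8 9 9]

Answer: 8 9 9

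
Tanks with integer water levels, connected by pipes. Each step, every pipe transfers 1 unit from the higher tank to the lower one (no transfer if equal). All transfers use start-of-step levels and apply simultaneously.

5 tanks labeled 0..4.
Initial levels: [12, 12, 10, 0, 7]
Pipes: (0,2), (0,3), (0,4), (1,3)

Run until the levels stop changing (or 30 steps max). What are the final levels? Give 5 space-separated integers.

Answer: 7 7 9 9 9

Derivation:
Step 1: flows [0->2,0->3,0->4,1->3] -> levels [9 11 11 2 8]
Step 2: flows [2->0,0->3,0->4,1->3] -> levels [8 10 10 4 9]
Step 3: flows [2->0,0->3,4->0,1->3] -> levels [9 9 9 6 8]
Step 4: flows [0=2,0->3,0->4,1->3] -> levels [7 8 9 8 9]
Step 5: flows [2->0,3->0,4->0,1=3] -> levels [10 8 8 7 8]
Step 6: flows [0->2,0->3,0->4,1->3] -> levels [7 7 9 9 9]
Step 7: flows [2->0,3->0,4->0,3->1] -> levels [10 8 8 7 8]
  -> period-2 cycle: step 7 state = step 5 state; never stabilizes
  -> state at step 30: (30-5) mod 2 = 1, same as step 6 -> [7 7 9 9 9]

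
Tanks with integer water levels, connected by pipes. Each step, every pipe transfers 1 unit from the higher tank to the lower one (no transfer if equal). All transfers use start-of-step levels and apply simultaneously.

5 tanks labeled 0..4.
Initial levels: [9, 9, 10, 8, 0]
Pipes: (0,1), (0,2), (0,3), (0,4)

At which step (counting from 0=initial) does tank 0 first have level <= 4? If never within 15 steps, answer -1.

Answer: -1

Derivation:
Step 1: flows [0=1,2->0,0->3,0->4] -> levels [8 9 9 9 1]
Step 2: flows [1->0,2->0,3->0,0->4] -> levels [10 8 8 8 2]
Step 3: flows [0->1,0->2,0->3,0->4] -> levels [6 9 9 9 3]
Step 4: flows [1->0,2->0,3->0,0->4] -> levels [8 8 8 8 4]
Step 5: flows [0=1,0=2,0=3,0->4] -> levels [7 8 8 8 5]
Step 6: flows [1->0,2->0,3->0,0->4] -> levels [9 7 7 7 6]
Step 7: flows [0->1,0->2,0->3,0->4] -> levels [5 8 8 8 7]
Step 8: flows [1->0,2->0,3->0,4->0] -> levels [9 7 7 7 6]
  -> period-2 cycle (repeats step 6); tank 0 never drops to <=4
Tank 0 never reaches <=4 within 15 steps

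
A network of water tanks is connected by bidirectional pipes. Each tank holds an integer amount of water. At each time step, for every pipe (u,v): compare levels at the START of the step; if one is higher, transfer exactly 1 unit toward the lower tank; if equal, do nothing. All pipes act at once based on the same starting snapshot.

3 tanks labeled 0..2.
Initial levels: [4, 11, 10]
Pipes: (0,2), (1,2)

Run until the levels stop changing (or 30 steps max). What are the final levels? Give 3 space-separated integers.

Step 1: flows [2->0,1->2] -> levels [5 10 10]
Step 2: flows [2->0,1=2] -> levels [6 10 9]
Step 3: flows [2->0,1->2] -> levels [7 9 9]
Step 4: flows [2->0,1=2] -> levels [8 9 8]
Step 5: flows [0=2,1->2] -> levels [8 8 9]
Step 6: flows [2->0,2->1] -> levels [9 9 7]
Step 7: flows [0->2,1->2] -> levels [8 8 9]
  -> period-2 cycle: step 7 state = step 5 state; never stabilizes
  -> state at step 30: (30-5) mod 2 = 1, same as step 6 -> [9 9 7]

Answer: 9 9 7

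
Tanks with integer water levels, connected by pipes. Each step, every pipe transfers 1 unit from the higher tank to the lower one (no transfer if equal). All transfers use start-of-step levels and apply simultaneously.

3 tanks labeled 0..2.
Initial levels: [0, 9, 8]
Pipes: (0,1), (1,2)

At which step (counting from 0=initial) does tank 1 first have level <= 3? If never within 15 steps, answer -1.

Answer: -1

Derivation:
Step 1: flows [1->0,1->2] -> levels [1 7 9]
Step 2: flows [1->0,2->1] -> levels [2 7 8]
Step 3: flows [1->0,2->1] -> levels [3 7 7]
Step 4: flows [1->0,1=2] -> levels [4 6 7]
Step 5: flows [1->0,2->1] -> levels [5 6 6]
Step 6: flows [1->0,1=2] -> levels [6 5 6]
Step 7: flows [0->1,2->1] -> levels [5 7 5]
Step 8: flows [1->0,1->2] -> levels [6 5 6]
  -> period-2 cycle (repeats step 6); tank 1 never drops to <=3
Tank 1 never reaches <=3 within 15 steps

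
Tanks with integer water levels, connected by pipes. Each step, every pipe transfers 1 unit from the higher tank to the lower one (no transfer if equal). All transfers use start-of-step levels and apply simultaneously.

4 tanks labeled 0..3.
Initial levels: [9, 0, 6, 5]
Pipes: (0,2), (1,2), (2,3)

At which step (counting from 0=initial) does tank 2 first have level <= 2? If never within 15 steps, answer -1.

Step 1: flows [0->2,2->1,2->3] -> levels [8 1 5 6]
Step 2: flows [0->2,2->1,3->2] -> levels [7 2 6 5]
Step 3: flows [0->2,2->1,2->3] -> levels [6 3 5 6]
Step 4: flows [0->2,2->1,3->2] -> levels [5 4 6 5]
Step 5: flows [2->0,2->1,2->3] -> levels [6 5 3 6]
Step 6: flows [0->2,1->2,3->2] -> levels [5 4 6 5]
  -> period-2 cycle (repeats step 4); tank 2 never drops to <=2
Tank 2 never reaches <=2 within 15 steps

Answer: -1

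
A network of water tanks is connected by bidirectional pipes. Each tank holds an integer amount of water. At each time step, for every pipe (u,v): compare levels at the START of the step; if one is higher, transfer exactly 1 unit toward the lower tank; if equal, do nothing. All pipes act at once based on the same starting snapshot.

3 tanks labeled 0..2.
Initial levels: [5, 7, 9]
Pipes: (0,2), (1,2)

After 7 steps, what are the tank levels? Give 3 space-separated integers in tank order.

Step 1: flows [2->0,2->1] -> levels [6 8 7]
Step 2: flows [2->0,1->2] -> levels [7 7 7]
Step 3: flows [0=2,1=2] -> levels [7 7 7]
  -> stable; steps 4..7 unchanged -> [7 7 7]

Answer: 7 7 7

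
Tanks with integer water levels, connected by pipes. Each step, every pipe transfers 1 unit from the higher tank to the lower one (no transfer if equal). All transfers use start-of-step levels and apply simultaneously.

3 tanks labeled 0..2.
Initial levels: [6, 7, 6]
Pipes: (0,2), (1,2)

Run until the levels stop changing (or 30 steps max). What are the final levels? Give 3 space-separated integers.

Step 1: flows [0=2,1->2] -> levels [6 6 7]
Step 2: flows [2->0,2->1] -> levels [7 7 5]
Step 3: flows [0->2,1->2] -> levels [6 6 7]
  -> period-2 cycle: step 3 state = step 1 state; never stabilizes
  -> state at step 30: (30-1) mod 2 = 1, same as step 2 -> [7 7 5]

Answer: 7 7 5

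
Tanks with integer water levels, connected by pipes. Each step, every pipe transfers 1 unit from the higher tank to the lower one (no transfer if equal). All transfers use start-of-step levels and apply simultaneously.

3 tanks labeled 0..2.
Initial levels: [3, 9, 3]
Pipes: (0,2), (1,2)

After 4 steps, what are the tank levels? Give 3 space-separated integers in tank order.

Answer: 5 5 5

Derivation:
Step 1: flows [0=2,1->2] -> levels [3 8 4]
Step 2: flows [2->0,1->2] -> levels [4 7 4]
Step 3: flows [0=2,1->2] -> levels [4 6 5]
Step 4: flows [2->0,1->2] -> levels [5 5 5]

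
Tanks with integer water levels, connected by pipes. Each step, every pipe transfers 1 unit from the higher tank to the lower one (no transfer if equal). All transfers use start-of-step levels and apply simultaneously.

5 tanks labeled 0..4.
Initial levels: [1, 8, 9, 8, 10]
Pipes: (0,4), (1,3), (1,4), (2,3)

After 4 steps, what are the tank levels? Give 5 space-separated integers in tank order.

Step 1: flows [4->0,1=3,4->1,2->3] -> levels [2 9 8 9 8]
Step 2: flows [4->0,1=3,1->4,3->2] -> levels [3 8 9 8 8]
Step 3: flows [4->0,1=3,1=4,2->3] -> levels [4 8 8 9 7]
Step 4: flows [4->0,3->1,1->4,3->2] -> levels [5 8 9 7 7]

Answer: 5 8 9 7 7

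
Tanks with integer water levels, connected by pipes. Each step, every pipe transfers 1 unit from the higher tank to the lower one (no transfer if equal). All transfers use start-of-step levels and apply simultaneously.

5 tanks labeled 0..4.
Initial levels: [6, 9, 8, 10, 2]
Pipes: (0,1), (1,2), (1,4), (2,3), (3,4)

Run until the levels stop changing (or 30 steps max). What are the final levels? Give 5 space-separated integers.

Answer: 6 9 6 8 6

Derivation:
Step 1: flows [1->0,1->2,1->4,3->2,3->4] -> levels [7 6 10 8 4]
Step 2: flows [0->1,2->1,1->4,2->3,3->4] -> levels [6 7 8 8 6]
Step 3: flows [1->0,2->1,1->4,2=3,3->4] -> levels [7 6 7 7 8]
Step 4: flows [0->1,2->1,4->1,2=3,4->3] -> levels [6 9 6 8 6]
Step 5: flows [1->0,1->2,1->4,3->2,3->4] -> levels [7 6 8 6 8]
Step 6: flows [0->1,2->1,4->1,2->3,4->3] -> levels [6 9 6 8 6]
  -> period-2 cycle: step 6 state = step 4 state; never stabilizes
  -> state at step 30: (30-4) mod 2 = 0, same as step 4 -> [6 9 6 8 6]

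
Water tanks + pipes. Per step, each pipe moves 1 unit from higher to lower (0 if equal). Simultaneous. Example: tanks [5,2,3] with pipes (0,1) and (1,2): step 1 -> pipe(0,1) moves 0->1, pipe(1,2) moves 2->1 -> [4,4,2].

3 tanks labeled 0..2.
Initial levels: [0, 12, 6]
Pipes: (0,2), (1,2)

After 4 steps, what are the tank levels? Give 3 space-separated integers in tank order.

Answer: 4 8 6

Derivation:
Step 1: flows [2->0,1->2] -> levels [1 11 6]
Step 2: flows [2->0,1->2] -> levels [2 10 6]
Step 3: flows [2->0,1->2] -> levels [3 9 6]
Step 4: flows [2->0,1->2] -> levels [4 8 6]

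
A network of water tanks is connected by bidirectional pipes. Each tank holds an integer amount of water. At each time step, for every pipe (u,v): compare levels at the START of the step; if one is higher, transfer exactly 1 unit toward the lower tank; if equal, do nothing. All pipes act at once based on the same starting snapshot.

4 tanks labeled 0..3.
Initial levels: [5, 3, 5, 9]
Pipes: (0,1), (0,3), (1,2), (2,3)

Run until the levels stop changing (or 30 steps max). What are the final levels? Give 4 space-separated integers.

Step 1: flows [0->1,3->0,2->1,3->2] -> levels [5 5 5 7]
Step 2: flows [0=1,3->0,1=2,3->2] -> levels [6 5 6 5]
Step 3: flows [0->1,0->3,2->1,2->3] -> levels [4 7 4 7]
Step 4: flows [1->0,3->0,1->2,3->2] -> levels [6 5 6 5]
  -> period-2 cycle: step 4 state = step 2 state; never stabilizes
  -> state at step 30: (30-2) mod 2 = 0, same as step 2 -> [6 5 6 5]

Answer: 6 5 6 5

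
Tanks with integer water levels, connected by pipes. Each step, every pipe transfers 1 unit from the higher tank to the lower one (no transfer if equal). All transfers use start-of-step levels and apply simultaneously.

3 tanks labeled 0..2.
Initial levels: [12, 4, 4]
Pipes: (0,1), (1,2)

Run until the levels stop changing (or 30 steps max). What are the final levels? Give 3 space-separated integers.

Step 1: flows [0->1,1=2] -> levels [11 5 4]
Step 2: flows [0->1,1->2] -> levels [10 5 5]
Step 3: flows [0->1,1=2] -> levels [9 6 5]
Step 4: flows [0->1,1->2] -> levels [8 6 6]
Step 5: flows [0->1,1=2] -> levels [7 7 6]
Step 6: flows [0=1,1->2] -> levels [7 6 7]
Step 7: flows [0->1,2->1] -> levels [6 8 6]
Step 8: flows [1->0,1->2] -> levels [7 6 7]
  -> period-2 cycle: step 8 state = step 6 state; never stabilizes
  -> state at step 30: (30-6) mod 2 = 0, same as step 6 -> [7 6 7]

Answer: 7 6 7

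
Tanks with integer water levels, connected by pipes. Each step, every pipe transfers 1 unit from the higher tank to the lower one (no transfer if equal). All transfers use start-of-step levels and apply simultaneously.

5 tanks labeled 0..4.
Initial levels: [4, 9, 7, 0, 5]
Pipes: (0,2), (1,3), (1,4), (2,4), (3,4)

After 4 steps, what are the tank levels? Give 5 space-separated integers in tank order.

Step 1: flows [2->0,1->3,1->4,2->4,4->3] -> levels [5 7 5 2 6]
Step 2: flows [0=2,1->3,1->4,4->2,4->3] -> levels [5 5 6 4 5]
Step 3: flows [2->0,1->3,1=4,2->4,4->3] -> levels [6 4 4 6 5]
Step 4: flows [0->2,3->1,4->1,4->2,3->4] -> levels [5 6 6 4 4]

Answer: 5 6 6 4 4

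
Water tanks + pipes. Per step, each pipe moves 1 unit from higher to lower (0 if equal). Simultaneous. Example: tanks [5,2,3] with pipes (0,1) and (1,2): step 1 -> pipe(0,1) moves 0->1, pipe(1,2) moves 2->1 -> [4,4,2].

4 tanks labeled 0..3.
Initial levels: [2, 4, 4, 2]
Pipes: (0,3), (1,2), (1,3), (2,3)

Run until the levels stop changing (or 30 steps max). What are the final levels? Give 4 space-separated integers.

Answer: 3 4 4 1

Derivation:
Step 1: flows [0=3,1=2,1->3,2->3] -> levels [2 3 3 4]
Step 2: flows [3->0,1=2,3->1,3->2] -> levels [3 4 4 1]
Step 3: flows [0->3,1=2,1->3,2->3] -> levels [2 3 3 4]
  -> period-2 cycle: step 3 state = step 1 state; never stabilizes
  -> state at step 30: (30-1) mod 2 = 1, same as step 2 -> [3 4 4 1]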